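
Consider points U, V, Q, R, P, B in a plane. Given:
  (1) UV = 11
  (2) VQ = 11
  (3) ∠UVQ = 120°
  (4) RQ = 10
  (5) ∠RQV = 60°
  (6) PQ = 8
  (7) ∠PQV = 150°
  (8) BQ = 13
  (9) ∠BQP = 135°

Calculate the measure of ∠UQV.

Step 1: By the law of cosines on triangle QVU: QU² = 11² + 11² − 2·11·11·cos(120°) = 363, so QU = 11·√3.
Step 2: By the inverse law of cosines on triangle UQV: cos(∠UQV) = ((11·√3)² + 11² − 11²) / (2·11·√3·11) = 363/419.16 = 0.866, so ∠UQV = 30°.

Therefore, the measure of angle ∠UQV = 30°.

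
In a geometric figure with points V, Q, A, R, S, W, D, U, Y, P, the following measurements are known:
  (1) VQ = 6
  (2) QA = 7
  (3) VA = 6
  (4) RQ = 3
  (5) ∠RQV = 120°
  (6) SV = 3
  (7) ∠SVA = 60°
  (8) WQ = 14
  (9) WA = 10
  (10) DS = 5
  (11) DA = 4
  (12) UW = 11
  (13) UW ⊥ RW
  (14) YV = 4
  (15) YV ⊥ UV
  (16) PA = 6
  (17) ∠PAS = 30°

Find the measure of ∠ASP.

Step 1: By the law of cosines on triangle SVA: SA² = 3² + 6² − 2·3·6·cos(60°) = 27, so SA = 3·√3.
Step 2: By the law of cosines on triangle SAP: SP² = (3·√3)² + 6² − 2·3·√3·6·cos(30°) = 9, so SP = 3.
Step 3: By the inverse law of cosines on triangle ASP: cos(∠ASP) = ((3·√3)² + 3² − 6²) / (2·3·√3·3) = 0/31.18 = 0, so ∠ASP = 90°.

Therefore, the measure of angle ∠ASP = 90°.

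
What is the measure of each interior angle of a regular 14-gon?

Each interior angle of a regular n-gon is (n - 2) * 180 / n.
For n = 14: (14 - 2) * 180 / 14 = 2160/14 = 1080/7 degrees.

1080/7 degrees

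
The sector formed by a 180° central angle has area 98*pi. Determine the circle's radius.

r² = 360 × 98*pi / (π × 180) = 196, so r = 14.

14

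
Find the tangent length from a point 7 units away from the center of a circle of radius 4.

Let T be the point of tangency. Then QT ⊥ XT (radius ⊥ tangent).
In right triangle QTX: QX² = QT² + XT²
7² = 4² + XT²
XT² = 33, XT = sqrt(33)

sqrt(33)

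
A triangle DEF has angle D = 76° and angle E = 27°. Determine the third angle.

The interior angles sum to 180°: angle F = 180 - 76 - 27 = 77°.
The triangle is acute (angles 76°, 27°, 77°).

77 degrees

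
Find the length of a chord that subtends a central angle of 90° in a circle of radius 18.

Drop a perpendicular from the center to the chord, bisecting both the chord and the central angle.
Each half-chord = r sin(θ/2) = 18 sin(45°).
The full chord = 2 × 18 × sin(45°) = 18*sqrt(2).

18*sqrt(2)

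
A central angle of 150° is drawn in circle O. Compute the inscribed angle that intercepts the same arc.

Inscribed angle = 150° / 2 = 75° (inscribed angle theorem).

75°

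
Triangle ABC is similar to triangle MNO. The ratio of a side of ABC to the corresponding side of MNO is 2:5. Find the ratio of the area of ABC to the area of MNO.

Area scales with the square of linear dimensions. If every length is multiplied by 2/5, then the area is multiplied by (2/5)^2 = 4/25.
The area ratio is 4:25.

4:25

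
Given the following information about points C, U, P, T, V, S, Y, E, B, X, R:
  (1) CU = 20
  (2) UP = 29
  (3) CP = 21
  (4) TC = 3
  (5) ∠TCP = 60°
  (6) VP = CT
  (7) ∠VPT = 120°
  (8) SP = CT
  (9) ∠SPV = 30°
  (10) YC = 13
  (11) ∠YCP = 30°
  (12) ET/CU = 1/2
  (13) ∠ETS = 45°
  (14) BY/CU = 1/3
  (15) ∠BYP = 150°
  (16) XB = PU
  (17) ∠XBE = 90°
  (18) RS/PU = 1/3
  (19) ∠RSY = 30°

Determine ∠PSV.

From the given relations: SP = CT = 3; VP = CT = 3.
Step 1: By the law of cosines on triangle SPV: SV² = 3² + 3² − 2·3·3·cos(30°) = 2.41, so SV ≈ 1.55.
Step 2: By the inverse law of cosines on triangle PSV: cos(∠PSV) = (3² + 1.55² − 3²) / (2·3·1.55) = 2.41/9.32 = 0.2588, so ∠PSV = 75°.

Therefore, the measure of angle ∠PSV = 75°.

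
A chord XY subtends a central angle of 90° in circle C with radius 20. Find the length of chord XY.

Chord length = 2r sin(θ/2)
= 2 × 20 × sin(90°/2)
= 2 × 20 × sin(45°)
= 20*sqrt(2)

20*sqrt(2)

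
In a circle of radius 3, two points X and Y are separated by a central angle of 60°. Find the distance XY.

Chord = 2(3) sin(30°) = 3

3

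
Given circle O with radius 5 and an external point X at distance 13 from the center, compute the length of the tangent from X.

tangent = √(d² - r²) = √(13² - 5²) = √(169 - 25) = √144 = 12

12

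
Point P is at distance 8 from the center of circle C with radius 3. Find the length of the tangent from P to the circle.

tangent = √(d² - r²) = √(8² - 3²) = √(64 - 9) = √55 = sqrt(55)

sqrt(55)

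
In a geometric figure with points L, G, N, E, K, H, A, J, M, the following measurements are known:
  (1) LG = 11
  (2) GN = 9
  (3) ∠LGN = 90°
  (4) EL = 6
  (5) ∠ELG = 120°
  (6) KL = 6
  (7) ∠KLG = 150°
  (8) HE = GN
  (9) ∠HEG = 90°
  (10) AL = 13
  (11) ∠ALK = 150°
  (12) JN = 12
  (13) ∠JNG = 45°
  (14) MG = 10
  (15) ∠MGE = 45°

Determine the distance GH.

From the given relations: HE = GN = 9.
Step 1: By the law of cosines on triangle ELG: EG² = 6² + 11² − 2·6·11·cos(120°) = 223, so EG ≈ 14.93.
Step 2: By the law of cosines on triangle GEH: GH² = 14.93² + 9² − 2·14.93·9·cos(90°) = 304, so GH = 4·√19.

Therefore, the length of GH = 4·√19.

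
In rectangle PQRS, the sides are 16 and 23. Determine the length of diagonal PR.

A rectangle's diagonal splits it into two right triangles, with the diagonal as the hypotenuse.
By the Pythagorean theorem, d^2 = 16^2 + 23^2 = 785.
Therefore d = sqrt(785).

sqrt(785)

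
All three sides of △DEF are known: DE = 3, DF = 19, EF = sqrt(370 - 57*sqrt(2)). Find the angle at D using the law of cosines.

cos(D) = (3² + 19² - (sqrt(370 - 57*sqrt(2)))²) / (2 × 3 × 19) = sqrt(2)/2, so D = arccos(sqrt(2)/2) = 45°.

45°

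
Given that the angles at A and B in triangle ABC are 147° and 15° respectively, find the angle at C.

By the triangle angle sum property, the three interior angles of any triangle add up to 180°.
We know angle A = 147° and angle B = 15°, so their sum is 162°.
Therefore angle C = 180° - 162° = 18°.

18 degrees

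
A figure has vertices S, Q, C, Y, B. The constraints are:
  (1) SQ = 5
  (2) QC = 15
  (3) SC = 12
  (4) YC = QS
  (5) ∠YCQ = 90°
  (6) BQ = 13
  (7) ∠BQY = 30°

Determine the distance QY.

From the given relations: YC = QS = 5.
Step 1: By the law of cosines on triangle QCY: QY² = 15² + 5² − 2·15·5·cos(90°) = 250, so QY = 5·√10.

Therefore, the length of QY = 5·√10.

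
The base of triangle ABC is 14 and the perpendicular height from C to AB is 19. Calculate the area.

Area = (1/2) * base * height
Area = (1/2) * 14 * 19
Area = 133

133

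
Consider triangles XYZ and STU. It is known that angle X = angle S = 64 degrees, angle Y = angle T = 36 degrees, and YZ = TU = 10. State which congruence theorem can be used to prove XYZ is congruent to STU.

The given information matches AAS: Two pairs of corresponding angles and a non-included side are equal (Angle-Angle-Side).

AAS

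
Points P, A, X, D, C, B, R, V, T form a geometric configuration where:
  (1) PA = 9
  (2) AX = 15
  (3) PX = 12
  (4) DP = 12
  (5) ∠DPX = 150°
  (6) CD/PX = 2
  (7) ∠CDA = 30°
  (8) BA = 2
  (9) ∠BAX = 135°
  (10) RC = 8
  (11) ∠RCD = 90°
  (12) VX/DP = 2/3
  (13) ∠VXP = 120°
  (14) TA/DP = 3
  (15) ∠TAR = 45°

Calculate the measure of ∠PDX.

Step 1: By the law of cosines on triangle DPX: DX² = 12² + 12² − 2·12·12·cos(150°) = 537.42, so DX ≈ 23.18.
Step 2: By the inverse law of cosines on triangle PDX: cos(∠PDX) = (12² + 23.18² − 12²) / (2·12·23.18) = 537.42/556.37 = 0.9659, so ∠PDX = 15°.

Therefore, the measure of angle ∠PDX = 15°.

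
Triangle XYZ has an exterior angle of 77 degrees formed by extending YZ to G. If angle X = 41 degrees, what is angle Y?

angle Y = 77 - 41 = 36 degrees (exterior angle theorem).

36 degrees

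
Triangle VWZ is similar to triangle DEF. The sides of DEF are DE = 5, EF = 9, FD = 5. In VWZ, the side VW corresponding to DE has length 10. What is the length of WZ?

k = 10/5 = 2. WZ = 2 * 9 = 18.

18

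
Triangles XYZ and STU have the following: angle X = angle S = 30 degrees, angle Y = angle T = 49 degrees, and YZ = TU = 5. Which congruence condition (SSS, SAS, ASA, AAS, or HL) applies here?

The given information provides:
angle X = angle S = 30 degrees, angle Y = angle T = 49 degrees, and YZ = TU = 5
This matches the AAS congruence theorem.
Two pairs of corresponding angles and a non-included side are equal (Angle-Angle-Side).

AAS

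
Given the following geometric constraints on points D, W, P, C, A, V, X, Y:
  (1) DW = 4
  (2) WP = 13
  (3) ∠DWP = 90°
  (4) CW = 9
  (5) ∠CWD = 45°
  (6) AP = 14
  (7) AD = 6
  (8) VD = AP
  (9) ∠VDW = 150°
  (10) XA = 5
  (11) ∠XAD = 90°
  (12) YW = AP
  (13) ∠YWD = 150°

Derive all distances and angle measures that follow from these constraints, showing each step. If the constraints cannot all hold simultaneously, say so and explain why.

The constraints are consistent.

From the given relations:
  VD = AP = 14
  YW = AP = 14

Step 1: From DW = 4, WP = 13, and ∠DWP = 90°, by the law of cosines:
  DP² = DW² + WP² - 2·DW·WP·cos(90°) = 16 + 169 - 0 = 185
  DP = √185

Step 2: From DW = 4, WC = 9, and ∠DWC = 45°, by the law of cosines:
  DC² = DW² + WC² - 2·DW·WC·cos(45°) = 16 + 81 - 50.91 = 46.09
  DC ≈ 6.79

Step 3: From DA = 6, AX = 5, and ∠DAX = 90°, by the law of cosines:
  DX² = DA² + AX² - 2·DA·AX·cos(90°) = 36 + 25 - 0 = 61
  DX = √61

Step 4: From DW = 4, WY = 14, and ∠DWY = 150°, by the law of cosines:
  DY² = DW² + WY² - 2·DW·WY·cos(150°) = 16 + 196 + 96.99 = 309
  DY ≈ 17.58

Step 5: From WD = 4, DV = 14, and ∠WDV = 150°, by the law of cosines:
  WV² = WD² + DV² - 2·WD·DV·cos(150°) = 16 + 196 + 96.99 = 309
  WV ≈ 17.58

Step 6: From DA = 6, DP = √185, AP = 14, by the inverse law of cosines:
  cos(∠ADP) = (DA² + DP² - AP²) / (2·DA·DP)
  ∠ADP = 81.19°

Step 7: From DA = 6, DX = √61, AX = 5, by the inverse law of cosines:
  cos(∠ADX) = (DA² + DX² - AX²) / (2·DA·DX)
  ∠ADX = 39.81°

Step 8: From DC = 6.79, DW = 4, CW = 9, by the inverse law of cosines:
  cos(∠CDW) = (DC² + DW² - CW²) / (2·DC·DW)
  ∠CDW = 110.38°

Step 9: From DP = √185, DW = 4, PW = 13, by the inverse law of cosines:
  cos(∠PDW) = (DP² + DW² - PW²) / (2·DP·DW)
  ∠PDW = 72.9°

Step 10: From DW = 4, DY = 17.58, WY = 14, by the inverse law of cosines:
  cos(∠WDY) = (DW² + DY² - WY²) / (2·DW·DY)
  ∠WDY = 23.47°

Step 11: From WD = 4, WV = 17.58, DV = 14, by the inverse law of cosines:
  cos(∠DWV) = (WD² + WV² - DV²) / (2·WD·WV)
  ∠DWV = 23.47°

Step 12: From PA = 14, PD = √185, AD = 6, by the inverse law of cosines:
  cos(∠APD) = (PA² + PD² - AD²) / (2·PA·PD)
  ∠APD = 25.06°

Step 13: From PD = √185, PW = 13, DW = 4, by the inverse law of cosines:
  cos(∠DPW) = (PD² + PW² - DW²) / (2·PD·PW)
  ∠DPW = 17.1°

Step 14: From CD = 6.79, CW = 9, DW = 4, by the inverse law of cosines:
  cos(∠DCW) = (CD² + CW² - DW²) / (2·CD·CW)
  ∠DCW = 24.62°

Step 15: From AD = 6, AP = 14, DP = √185, by the inverse law of cosines:
  cos(∠DAP) = (AD² + AP² - DP²) / (2·AD·AP)
  ∠DAP = 73.75°

Step 16: From VD = 14, VW = 17.58, DW = 4, by the inverse law of cosines:
  cos(∠DVW) = (VD² + VW² - DW²) / (2·VD·VW)
  ∠DVW = 6.53°

Step 17: From XA = 5, XD = √61, AD = 6, by the inverse law of cosines:
  cos(∠AXD) = (XA² + XD² - AD²) / (2·XA·XD)
  ∠AXD = 50.19°

Step 18: From YD = 17.58, YW = 14, DW = 4, by the inverse law of cosines:
  cos(∠DYW) = (YD² + YW² - DW²) / (2·YD·YW)
  ∠DYW = 6.53°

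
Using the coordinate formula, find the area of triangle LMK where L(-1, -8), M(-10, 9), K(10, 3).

Shoelace: Area = (1/2)|-1(9-3) + -10(3--8) + 10(-8-9)| = (1/2)(286) = 143

143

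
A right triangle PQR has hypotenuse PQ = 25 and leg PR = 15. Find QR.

QR = sqrt(25^2 - 15^2) = sqrt(400) = 20

20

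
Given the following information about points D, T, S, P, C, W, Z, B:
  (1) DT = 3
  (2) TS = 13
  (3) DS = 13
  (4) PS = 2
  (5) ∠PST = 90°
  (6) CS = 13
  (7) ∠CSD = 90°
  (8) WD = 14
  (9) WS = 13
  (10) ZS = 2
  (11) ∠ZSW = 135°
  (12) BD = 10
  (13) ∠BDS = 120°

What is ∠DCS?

Step 1: By the law of cosines on triangle CSD: CD² = 13² + 13² − 2·13·13·cos(90°) = 338, so CD = 13·√2.
Step 2: By the inverse law of cosines on triangle DCS: cos(∠DCS) = ((13·√2)² + 13² − 13²) / (2·13·√2·13) = 338/478 = 0.7071, so ∠DCS = 45°.

Therefore, the measure of angle ∠DCS = 45°.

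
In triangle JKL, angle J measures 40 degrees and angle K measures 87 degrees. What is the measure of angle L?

The interior angles sum to 180°: angle L = 180 - 40 - 87 = 53°.
The triangle is acute (angles 40°, 87°, 53°).

53 degrees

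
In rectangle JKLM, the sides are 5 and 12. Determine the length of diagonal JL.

d = sqrt(5^2 + 12^2) = sqrt(169) = 13

13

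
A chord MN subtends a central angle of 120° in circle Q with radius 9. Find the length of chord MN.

Chord length = 2r sin(θ/2)
= 2 × 9 × sin(120°/2)
= 2 × 9 × sin(60°)
= 9*sqrt(3)

9*sqrt(3)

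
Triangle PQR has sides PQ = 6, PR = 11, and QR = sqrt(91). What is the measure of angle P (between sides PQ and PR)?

When all three sides of a triangle are known, the law of cosines can be rearranged to find any angle.
cos(C) = (a² + b² - c²) / (2ab) gives cos(P) = 1/2.
Taking the inverse cosine: P = 60°.

60°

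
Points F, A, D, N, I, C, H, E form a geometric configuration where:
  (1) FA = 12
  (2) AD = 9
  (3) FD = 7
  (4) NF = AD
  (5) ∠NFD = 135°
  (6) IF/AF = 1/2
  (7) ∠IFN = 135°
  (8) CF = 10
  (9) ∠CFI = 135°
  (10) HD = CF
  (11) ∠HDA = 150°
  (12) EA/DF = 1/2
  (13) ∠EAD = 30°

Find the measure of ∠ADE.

From the given relations: EA = 1/2·DF = 1/2·7 ≈ 3.5.
Step 1: By the law of cosines on triangle DAE: DE² = 9² + 3.5² − 2·9·3.5·cos(30°) = 38.69, so DE ≈ 6.22.
Step 2: By the inverse law of cosines on triangle ADE: cos(∠ADE) = (9² + 6.22² − 3.5²) / (2·9·6.22) = 107.44/111.96 = 0.9596, so ∠ADE = 16.34°.

Therefore, the measure of angle ∠ADE = 16.34°.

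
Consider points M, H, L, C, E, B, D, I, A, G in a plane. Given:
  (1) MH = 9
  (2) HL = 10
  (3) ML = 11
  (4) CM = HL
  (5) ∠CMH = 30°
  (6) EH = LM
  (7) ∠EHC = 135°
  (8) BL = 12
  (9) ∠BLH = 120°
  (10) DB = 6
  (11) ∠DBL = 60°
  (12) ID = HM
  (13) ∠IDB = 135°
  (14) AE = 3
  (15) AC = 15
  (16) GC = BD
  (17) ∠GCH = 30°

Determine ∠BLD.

Step 1: By the law of cosines on triangle LBD: LD² = 12² + 6² − 2·12·6·cos(60°) = 108, so LD = 6·√3.
Step 2: By the inverse law of cosines on triangle BLD: cos(∠BLD) = (12² + (6·√3)² − 6²) / (2·12·6·√3) = 216/249.42 = 0.866, so ∠BLD = 30°.

Therefore, the measure of angle ∠BLD = 30°.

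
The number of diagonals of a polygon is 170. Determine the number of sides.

Using d = n(n - 3)/2, we solve 170 = n(n - 3)/2.
So n(n - 3) = 340.
Testing n = 20: 20 * 17 = 340 = 340. Correct.
The polygon has 20 sides.

20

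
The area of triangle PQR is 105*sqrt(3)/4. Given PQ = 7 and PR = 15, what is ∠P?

From the SAS area formula Area = (1/2)ab sin(C), rearranging gives sin(C) = 2*Area/(ab).
sin(C) = 2 * 105*sqrt(3)/4 / (105) = sqrt(3)/2.
Therefore C = arcsin(sqrt(3)/2) = 60°.
Since sin(180° - C) = sin(C), the obtuse angle 120° gives the same area, so C = 60° or C = 120°.

60° or 120°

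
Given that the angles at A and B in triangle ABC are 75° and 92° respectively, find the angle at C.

The interior angles sum to 180°: angle C = 180 - 75 - 92 = 13°.
The triangle is obtuse (angles 75°, 92°, 13°).

13 degrees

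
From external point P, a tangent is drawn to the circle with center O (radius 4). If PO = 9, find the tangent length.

The tangent, radius, and line from the external point to the center form a right triangle.
The right angle is where the tangent meets the radius.
By the Pythagorean theorem: tangent² + 4² = 9²
tangent² = 81 - 16 = 65
tangent = sqrt(65)

sqrt(65)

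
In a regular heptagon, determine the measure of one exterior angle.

Each exterior angle of a regular n-gon is 360 / n.
For n = 7: 360 / 7 = 360/7 degrees.

360/7 degrees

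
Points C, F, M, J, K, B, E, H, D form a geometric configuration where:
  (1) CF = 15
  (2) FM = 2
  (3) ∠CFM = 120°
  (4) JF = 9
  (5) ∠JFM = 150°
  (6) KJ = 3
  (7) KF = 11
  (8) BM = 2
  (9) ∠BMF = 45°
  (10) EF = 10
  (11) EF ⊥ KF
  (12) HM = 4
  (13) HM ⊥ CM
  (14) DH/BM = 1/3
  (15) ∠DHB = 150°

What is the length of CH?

Step 1: By the law of cosines on triangle CFM: CM² = 15² + 2² − 2·15·2·cos(120°) = 259, so CM ≈ 16.09.
Step 2: By the law of cosines on triangle CMH: CH² = 16.09² + 4² − 2·16.09·4·cos(90°) = 275, so CH = 5·√11.

Therefore, the length of CH = 5·√11.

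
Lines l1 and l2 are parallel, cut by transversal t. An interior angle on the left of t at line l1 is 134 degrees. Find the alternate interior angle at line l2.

Alternate interior angles are equal: 134 degrees.

134 degrees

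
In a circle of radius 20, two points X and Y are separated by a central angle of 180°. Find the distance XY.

Chord length = 2r sin(θ/2)
= 2 × 20 × sin(180°/2)
= 2 × 20 × sin(90°)
= 40

40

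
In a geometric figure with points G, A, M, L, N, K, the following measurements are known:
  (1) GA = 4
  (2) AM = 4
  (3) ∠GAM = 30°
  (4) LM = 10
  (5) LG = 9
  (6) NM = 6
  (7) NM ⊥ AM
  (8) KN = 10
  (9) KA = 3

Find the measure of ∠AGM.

Step 1: By the law of cosines on triangle GAM: GM² = 4² + 4² − 2·4·4·cos(30°) = 4.29, so GM ≈ 2.07.
Step 2: By the inverse law of cosines on triangle AGM: cos(∠AGM) = (4² + 2.07² − 4²) / (2·4·2.07) = 4.29/16.56 = 0.2588, so ∠AGM = 75°.

Therefore, the measure of angle ∠AGM = 75°.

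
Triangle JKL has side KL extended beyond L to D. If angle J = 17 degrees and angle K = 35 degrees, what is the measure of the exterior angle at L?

Exterior angle = 17 + 35 = 52 degrees (exterior angle theorem).

52 degrees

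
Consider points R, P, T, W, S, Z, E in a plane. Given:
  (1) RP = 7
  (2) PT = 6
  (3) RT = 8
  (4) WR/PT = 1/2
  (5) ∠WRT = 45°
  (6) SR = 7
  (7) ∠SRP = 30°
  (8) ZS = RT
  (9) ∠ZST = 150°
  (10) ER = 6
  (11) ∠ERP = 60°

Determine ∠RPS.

Step 1: By the law of cosines on triangle PRS: PS² = 7² + 7² − 2·7·7·cos(30°) = 13.13, so PS ≈ 3.62.
Step 2: By the inverse law of cosines on triangle RPS: cos(∠RPS) = (7² + 3.62² − 7²) / (2·7·3.62) = 13.13/50.73 = 0.2588, so ∠RPS = 75°.

Therefore, the measure of angle ∠RPS = 75°.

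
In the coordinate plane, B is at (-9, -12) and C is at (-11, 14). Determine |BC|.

The horizontal distance is |-11 - -9| = 2 and the vertical distance is |14 - -12| = 26.
By the Pythagorean theorem, d = sqrt(2^2 + 26^2) = sqrt(680) = 2*sqrt(170).

2*sqrt(170)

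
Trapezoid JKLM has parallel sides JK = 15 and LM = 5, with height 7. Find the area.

A trapezoid's area equals the midsegment times the height.
The midsegment is (15 + 5) / 2 = 10.
Area = 10 * 7 = 70.

70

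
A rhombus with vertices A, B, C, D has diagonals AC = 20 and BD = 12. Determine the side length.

In a rhombus, the diagonals bisect each other perpendicularly, creating four congruent right triangles.
Each triangle has legs 10 (half of 20) and 6 (half of 12).
The hypotenuse of each right triangle is a side of the rhombus:
side = sqrt(10^2 + 6^2) = sqrt(136) = 2*sqrt(34)

2*sqrt(34)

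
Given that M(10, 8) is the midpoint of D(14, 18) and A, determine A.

Using the midpoint formula: M = ((x1 + x2)/2, (y1 + y2)/2)
We know M = (10, 8) and D = (14, 18)
For x: 10 = (14 + x2)/2, so x2 = 2*10 - 14 = 6
For y: 8 = (18 + y2)/2, so y2 = 2*8 - 18 = -2
A = (6, -2)

(6, -2)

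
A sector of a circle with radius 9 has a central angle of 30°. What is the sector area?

The full circle has area πr² = π(9)² = 81*pi.
The sector covers 30° out of 360°, a fraction of 1/12.
Sector area = 81*pi × 1/12 = 27*pi/4.

27*pi/4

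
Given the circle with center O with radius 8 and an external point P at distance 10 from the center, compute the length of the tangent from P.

The tangent, radius, and line from the external point to the center form a right triangle.
The right angle is where the tangent meets the radius.
By the Pythagorean theorem: tangent² + 8² = 10²
tangent² = 100 - 64 = 36
tangent = 6

6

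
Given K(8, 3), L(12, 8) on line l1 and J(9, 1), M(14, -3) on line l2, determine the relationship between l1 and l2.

Slope of line 1: m1 = (8 - 3)/(12 - 8) = 5/4 = 5/4
Slope of line 2: m2 = (-3 - 1)/(14 - 9) = -4/5 = -4/5
m1 * m2 = (5/4) * (-4/5) = -1 = -1, so the lines are perpendicular.

Perpendicular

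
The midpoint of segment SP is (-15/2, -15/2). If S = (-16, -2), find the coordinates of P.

Using the midpoint formula: M = ((x1 + x2)/2, (y1 + y2)/2)
We know M = (-15/2, -15/2) and S = (-16, -2)
For x: -15/2 = (-16 + x2)/2, so x2 = 2*-15/2 - -16 = 1
For y: -15/2 = (-2 + y2)/2, so y2 = 2*-15/2 - -2 = -13
P = (1, -13)

(1, -13)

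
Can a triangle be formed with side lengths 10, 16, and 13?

For three segments to close into a triangle, no single side can be as long as the other two combined.
The longest side is 16, and 10 + 13 = 23 > 16.
A triangle can be formed.

Yes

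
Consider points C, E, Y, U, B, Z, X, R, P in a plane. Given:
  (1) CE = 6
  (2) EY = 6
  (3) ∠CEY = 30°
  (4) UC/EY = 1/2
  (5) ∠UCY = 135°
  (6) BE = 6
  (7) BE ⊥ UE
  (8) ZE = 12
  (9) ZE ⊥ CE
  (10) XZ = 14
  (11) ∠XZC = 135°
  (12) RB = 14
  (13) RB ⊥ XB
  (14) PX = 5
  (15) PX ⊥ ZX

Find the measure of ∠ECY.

Step 1: By the law of cosines on triangle CEY: CY² = 6² + 6² − 2·6·6·cos(30°) = 9.65, so CY ≈ 3.11.
Step 2: By the inverse law of cosines on triangle ECY: cos(∠ECY) = (6² + 3.11² − 6²) / (2·6·3.11) = 9.65/37.27 = 0.2588, so ∠ECY = 75°.

Therefore, the measure of angle ∠ECY = 75°.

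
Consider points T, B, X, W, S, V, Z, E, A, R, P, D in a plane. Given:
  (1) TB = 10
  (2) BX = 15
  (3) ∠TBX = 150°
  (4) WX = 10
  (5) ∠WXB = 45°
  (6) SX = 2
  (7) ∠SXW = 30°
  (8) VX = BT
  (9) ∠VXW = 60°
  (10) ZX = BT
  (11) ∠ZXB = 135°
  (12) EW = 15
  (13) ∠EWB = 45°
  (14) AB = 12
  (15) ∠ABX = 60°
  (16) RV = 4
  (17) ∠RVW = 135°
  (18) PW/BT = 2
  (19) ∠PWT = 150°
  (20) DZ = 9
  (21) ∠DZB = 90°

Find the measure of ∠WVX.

From the given relations: VX = BT = 10.
Step 1: By the law of cosines on triangle VXW: VW² = 10² + 10² − 2·10·10·cos(60°) = 100, so VW = 10.
Step 2: By the inverse law of cosines on triangle WVX: cos(∠WVX) = (10² + 10² − 10²) / (2·10·10) = 100/200 = 0.5, so ∠WVX = 60°.

Therefore, the measure of angle ∠WVX = 60°.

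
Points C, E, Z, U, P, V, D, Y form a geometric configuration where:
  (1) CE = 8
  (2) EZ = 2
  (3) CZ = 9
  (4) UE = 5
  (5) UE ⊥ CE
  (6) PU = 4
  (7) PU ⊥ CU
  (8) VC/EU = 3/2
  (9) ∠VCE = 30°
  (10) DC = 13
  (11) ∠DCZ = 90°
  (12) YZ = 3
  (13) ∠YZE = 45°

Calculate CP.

Step 1: By the law of cosines on triangle UEC: UC² = 5² + 8² − 2·5·8·cos(90°) = 89, so UC = √89.
Step 2: By the law of cosines on triangle CUP: CP² = √89² + 4² − 2·√89·4·cos(90°) = 105, so CP = √105.

Therefore, the length of CP = √105.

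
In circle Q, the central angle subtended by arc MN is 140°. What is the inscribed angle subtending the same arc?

Inscribed angle = 140° / 2 = 70° (inscribed angle theorem).

70°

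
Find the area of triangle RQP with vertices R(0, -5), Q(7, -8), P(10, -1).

The Shoelace formula computes the area from vertex coordinates by summing cross products.
For vertices (0,-5), (7,-8), (10,-1):
Signed sum = 0*-8 - 7*-5 + 7*-1 - 10*-8 + 10*-5 - 0*-1
= 35 + 73 + -50 = 58
Area = (1/2)|58| = 29.

29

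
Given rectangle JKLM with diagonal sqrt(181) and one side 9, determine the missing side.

The diagonal of a rectangle forms a right triangle with the two sides.
Rearranging the Pythagorean theorem: missing side = sqrt(d^2 - known^2).
= sqrt(181 - 81) = sqrt(100) = 10.

10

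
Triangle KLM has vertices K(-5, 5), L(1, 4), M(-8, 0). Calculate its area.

The Shoelace formula computes the area from vertex coordinates by summing cross products.
For vertices (-5,5), (1,4), (-8,0):
Signed sum = -5*4 - 1*5 + 1*0 - -8*4 + -8*5 - -5*0
= -25 + 32 + -40 = -33
Area = (1/2)|-33| = 33/2.

33/2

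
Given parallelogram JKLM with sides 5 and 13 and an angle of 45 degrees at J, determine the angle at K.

Consecutive angles are supplementary: angle K = 180 - 45 = 135 degrees.

135 degrees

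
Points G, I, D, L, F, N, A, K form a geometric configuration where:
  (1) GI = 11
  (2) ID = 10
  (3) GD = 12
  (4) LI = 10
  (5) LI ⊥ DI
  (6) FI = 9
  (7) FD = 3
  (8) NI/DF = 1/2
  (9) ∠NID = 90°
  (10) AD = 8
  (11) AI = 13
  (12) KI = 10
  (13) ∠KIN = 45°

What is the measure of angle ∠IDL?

Step 1: By the law of cosines on triangle DIL: DL² = 10² + 10² − 2·10·10·cos(90°) = 200, so DL = 10·√2.
Step 2: By the inverse law of cosines on triangle IDL: cos(∠IDL) = (10² + (10·√2)² − 10²) / (2·10·10·√2) = 200/282.84 = 0.7071, so ∠IDL = 45°.

Therefore, the measure of angle ∠IDL = 45°.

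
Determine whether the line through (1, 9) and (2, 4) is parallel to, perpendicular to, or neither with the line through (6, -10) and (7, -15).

Slope of line 1: m1 = (4 - 9)/(2 - 1) = -5/1 = -5
Slope of line 2: m2 = (-15 - -10)/(7 - 6) = -5/1 = -5
Since m1 = m2 = -5, the lines are parallel.

Parallel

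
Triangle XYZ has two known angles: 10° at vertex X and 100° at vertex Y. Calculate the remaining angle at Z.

By the triangle angle sum property, the three interior angles of any triangle add up to 180°.
We know angle X = 10° and angle Y = 100°, so their sum is 110°.
Therefore angle Z = 180° - 110° = 70°.

70 degrees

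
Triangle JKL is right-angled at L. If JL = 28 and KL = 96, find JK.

In a right triangle, the square of the hypotenuse equals the sum of the squares of the two legs.
The legs are 28 and 96, so the hypotenuse = sqrt(784 + 9216) = sqrt(10000) = 100.

100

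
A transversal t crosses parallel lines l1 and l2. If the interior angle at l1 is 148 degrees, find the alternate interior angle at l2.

Alternate interior angles lie on opposite sides of the transversal, between the parallel lines.
By the alternate interior angle theorem, they are equal: 148 degrees.

148 degrees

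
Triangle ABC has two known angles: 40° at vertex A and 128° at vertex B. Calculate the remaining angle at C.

The interior angles sum to 180°: angle C = 180 - 40 - 128 = 12°.
The triangle is obtuse (angles 40°, 128°, 12°).

12 degrees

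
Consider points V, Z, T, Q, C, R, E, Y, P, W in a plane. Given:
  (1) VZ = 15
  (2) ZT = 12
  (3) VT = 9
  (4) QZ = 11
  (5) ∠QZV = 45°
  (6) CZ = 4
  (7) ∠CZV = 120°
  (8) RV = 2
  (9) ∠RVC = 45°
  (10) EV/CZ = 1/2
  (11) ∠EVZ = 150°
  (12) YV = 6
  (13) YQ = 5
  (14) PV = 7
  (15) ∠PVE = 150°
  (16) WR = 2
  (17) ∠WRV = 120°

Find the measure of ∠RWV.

Step 1: By the law of cosines on triangle WRV: WV² = 2² + 2² − 2·2·2·cos(120°) = 12, so WV = 2·√3.
Step 2: By the inverse law of cosines on triangle RWV: cos(∠RWV) = (2² + (2·√3)² − 2²) / (2·2·2·√3) = 12/13.86 = 0.866, so ∠RWV = 30°.

Therefore, the measure of angle ∠RWV = 30°.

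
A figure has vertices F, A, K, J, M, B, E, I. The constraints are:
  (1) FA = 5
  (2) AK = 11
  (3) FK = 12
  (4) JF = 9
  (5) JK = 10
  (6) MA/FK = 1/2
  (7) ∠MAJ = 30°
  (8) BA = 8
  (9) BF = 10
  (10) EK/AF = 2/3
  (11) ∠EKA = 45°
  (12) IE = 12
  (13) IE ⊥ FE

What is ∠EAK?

From the given relations: EK = 2/3·AF = 2/3·5 ≈ 3.33.
Step 1: By the law of cosines on triangle AKE: AE² = 11² + 3.33² − 2·11·3.33·cos(45°) = 80.26, so AE ≈ 8.96.
Step 2: By the inverse law of cosines on triangle EAK: cos(∠EAK) = (8.96² + 11² − 3.33²) / (2·8.96·11) = 190.15/197.09 = 0.9648, so ∠EAK = 15.25°.

Therefore, the measure of angle ∠EAK = 15.25°.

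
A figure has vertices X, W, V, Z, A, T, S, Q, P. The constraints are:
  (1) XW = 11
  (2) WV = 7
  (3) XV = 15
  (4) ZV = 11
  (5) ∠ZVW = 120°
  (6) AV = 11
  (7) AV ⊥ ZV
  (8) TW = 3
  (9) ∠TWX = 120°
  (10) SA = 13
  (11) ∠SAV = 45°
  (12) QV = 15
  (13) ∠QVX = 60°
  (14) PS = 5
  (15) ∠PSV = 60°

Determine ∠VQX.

Step 1: By the law of cosines on triangle QVX: QX² = 15² + 15² − 2·15·15·cos(60°) = 225, so QX = 15.
Step 2: By the inverse law of cosines on triangle VQX: cos(∠VQX) = (15² + 15² − 15²) / (2·15·15) = 225/450 = 0.5, so ∠VQX = 60°.

Therefore, the measure of angle ∠VQX = 60°.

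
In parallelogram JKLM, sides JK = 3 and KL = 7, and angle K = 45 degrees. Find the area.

The area of a parallelogram equals the product of two adjacent sides times the sine of the included angle.
This is because the height equals 7 * sin(45°) = 7*sqrt(2)/2.
Area = 3 * 7*sqrt(2)/2 = 21*sqrt(2)/2

21*sqrt(2)/2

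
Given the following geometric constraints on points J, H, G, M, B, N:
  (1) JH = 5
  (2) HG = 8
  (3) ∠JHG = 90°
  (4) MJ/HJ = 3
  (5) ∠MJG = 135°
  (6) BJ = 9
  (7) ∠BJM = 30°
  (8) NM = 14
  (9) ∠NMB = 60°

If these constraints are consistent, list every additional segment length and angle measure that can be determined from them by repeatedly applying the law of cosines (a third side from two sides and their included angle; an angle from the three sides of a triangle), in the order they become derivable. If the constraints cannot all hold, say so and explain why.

The constraints are consistent. Derivable facts, in order:
After 1 step:
- JG = √89
- MB ≈ 8.5
After 2 steps:
- BN ≈ 12.22
- GM ≈ 22.67
- ∠BMJ = 31.98°
- ∠GJH = 57.99°
- ∠HGJ = 32.01°
- ∠JBM = 118.02°
After 3 steps:
- ∠BNM = 37.03°
- ∠GMJ = 17.11°
- ∠JGM = 27.89°
- ∠MBN = 82.97°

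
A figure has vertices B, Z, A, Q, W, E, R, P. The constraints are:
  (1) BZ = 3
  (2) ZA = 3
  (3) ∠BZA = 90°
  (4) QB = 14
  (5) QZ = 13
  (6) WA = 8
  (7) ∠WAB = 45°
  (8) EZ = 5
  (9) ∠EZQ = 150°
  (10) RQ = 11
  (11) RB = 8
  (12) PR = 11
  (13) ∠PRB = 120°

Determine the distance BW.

Step 1: By the law of cosines on triangle BZA: BA² = 3² + 3² − 2·3·3·cos(90°) = 18, so BA = 3·√2.
Step 2: By the law of cosines on triangle BAW: BW² = (3·√2)² + 8² − 2·3·√2·8·cos(45°) = 34, so BW = √34.

Therefore, the length of BW = √34.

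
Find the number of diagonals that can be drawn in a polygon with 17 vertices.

Total line segments between 17 vertices = C(17,2) = 136.
Subtract the 17 sides: 136 - 17 = 119 diagonals.

119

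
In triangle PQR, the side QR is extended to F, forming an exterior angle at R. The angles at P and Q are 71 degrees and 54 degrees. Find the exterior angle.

By the exterior angle theorem, an exterior angle of a triangle equals the sum of the two remote interior angles.
Exterior angle = angle P + angle Q
Exterior angle = 71 + 54 = 125 degrees

125 degrees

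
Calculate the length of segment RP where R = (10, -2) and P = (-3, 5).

d = sqrt((-3 - 10)^2 + (5 - -2)^2)
d = sqrt(-13^2 + 7^2)
d = sqrt(169 + 49)
d = sqrt(218)

sqrt(218)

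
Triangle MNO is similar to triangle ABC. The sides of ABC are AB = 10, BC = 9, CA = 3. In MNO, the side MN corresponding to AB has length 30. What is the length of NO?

Since the triangles are similar, the ratio of corresponding sides is constant.
Scale factor k = MN / AB = 30 / 10 = 3
NO = k * BC = 3 * 9 = 27

27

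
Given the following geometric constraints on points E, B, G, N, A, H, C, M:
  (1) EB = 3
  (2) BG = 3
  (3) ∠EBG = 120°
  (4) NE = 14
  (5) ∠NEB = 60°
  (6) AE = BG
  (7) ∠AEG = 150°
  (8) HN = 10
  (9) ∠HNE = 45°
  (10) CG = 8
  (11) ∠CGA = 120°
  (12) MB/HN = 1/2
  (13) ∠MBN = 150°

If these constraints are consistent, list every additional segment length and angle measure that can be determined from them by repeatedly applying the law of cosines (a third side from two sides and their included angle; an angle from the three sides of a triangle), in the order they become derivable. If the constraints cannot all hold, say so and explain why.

The constraints are consistent. Derivable facts, in order:
After 1 step:
- BN = √163
- EG = 3·√3
- EH ≈ 9.9
After 2 steps:
- GA = 3·√7
- NM ≈ 17.28
- ∠BEG = 30°
- ∠BGE = 30°
- ∠BNE = 11.74°
- ∠EBN = 108.26°
- ∠EHN = 89.42°
- ∠HEN = 45.58°
After 3 steps:
- AC ≈ 13.8
- ∠AGE = 10.89°
- ∠BMN = 21.68°
- ∠BNM = 8.32°
- ∠EAG = 19.11°
After 4 steps:
- ∠ACG = 29.87°
- ∠CAG = 30.13°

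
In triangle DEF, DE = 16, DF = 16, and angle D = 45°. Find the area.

Area = (1/2)(16)(16) sin(45°) = (1/2)(16)(16)(sqrt(2)/2) = 64*sqrt(2)

64*sqrt(2)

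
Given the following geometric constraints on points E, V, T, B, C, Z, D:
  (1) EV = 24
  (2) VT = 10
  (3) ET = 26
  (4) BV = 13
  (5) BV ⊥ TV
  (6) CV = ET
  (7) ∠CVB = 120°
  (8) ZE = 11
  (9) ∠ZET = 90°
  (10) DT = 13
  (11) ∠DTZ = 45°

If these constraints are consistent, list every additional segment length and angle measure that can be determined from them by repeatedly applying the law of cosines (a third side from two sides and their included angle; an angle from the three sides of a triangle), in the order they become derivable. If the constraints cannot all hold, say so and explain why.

The constraints are consistent. Derivable facts, in order:
After 1 step:
- BC = 13·√7
- TB ≈ 16.4
- TZ ≈ 28.23
- ∠ETV = 67.38°
- ∠EVT = 90°
- ∠TEV = 22.62°
After 2 steps:
- ZD ≈ 21.14
- ∠BCV = 19.11°
- ∠BTV = 52.43°
- ∠CBV = 40.89°
- ∠ETZ = 22.93°
- ∠EZT = 67.07°
- ∠TBV = 37.57°
After 3 steps:
- ∠DZT = 25.77°
- ∠TDZ = 109.23°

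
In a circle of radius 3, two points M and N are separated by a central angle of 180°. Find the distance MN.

Chord length = 2r sin(θ/2)
= 2 × 3 × sin(180°/2)
= 2 × 3 × sin(90°)
= 6

6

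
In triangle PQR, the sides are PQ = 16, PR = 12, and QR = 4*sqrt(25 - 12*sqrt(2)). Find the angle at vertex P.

cos(P) = (16² + 12² - (4*sqrt(25 - 12*sqrt(2)))²) / (2 × 16 × 12) = sqrt(2)/2, so P = arccos(sqrt(2)/2) = 45°.

45°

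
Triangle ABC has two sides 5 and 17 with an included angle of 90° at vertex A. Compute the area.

Area = (1/2) * AB * AC * sin(A)
Area = (1/2) * 5 * 17 * sin(90°)
Area = (1/2) * 5 * 17 * 1
Area = 85/2

85/2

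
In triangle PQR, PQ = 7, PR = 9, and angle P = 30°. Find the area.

Area = (1/2)(7)(9) sin(30°) = (1/2)(7)(9)(1/2) = 63/4

63/4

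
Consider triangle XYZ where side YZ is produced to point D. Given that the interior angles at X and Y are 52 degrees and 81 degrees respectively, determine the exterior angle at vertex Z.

By the exterior angle theorem, an exterior angle of a triangle equals the sum of the two remote interior angles.
Exterior angle = angle X + angle Y
Exterior angle = 52 + 81 = 133 degrees

133 degrees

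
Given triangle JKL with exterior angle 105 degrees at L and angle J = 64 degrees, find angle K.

angle K = 105 - 64 = 41 degrees (exterior angle theorem).

41 degrees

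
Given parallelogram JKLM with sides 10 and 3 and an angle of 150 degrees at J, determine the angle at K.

Consecutive angles are supplementary: angle K = 180 - 150 = 30 degrees.

30 degrees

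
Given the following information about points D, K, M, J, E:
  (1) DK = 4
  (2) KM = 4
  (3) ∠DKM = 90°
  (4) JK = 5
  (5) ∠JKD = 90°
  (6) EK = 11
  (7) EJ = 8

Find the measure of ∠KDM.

Step 1: By the law of cosines on triangle DKM: DM² = 4² + 4² − 2·4·4·cos(90°) = 32, so DM = 4·√2.
Step 2: By the inverse law of cosines on triangle KDM: cos(∠KDM) = (4² + (4·√2)² − 4²) / (2·4·4·√2) = 32/45.25 = 0.7071, so ∠KDM = 45°.

Therefore, the measure of angle ∠KDM = 45°.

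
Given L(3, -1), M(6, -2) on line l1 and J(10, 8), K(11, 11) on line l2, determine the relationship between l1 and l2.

Slope of line 1: m1 = (-2 - -1)/(6 - 3) = -1/3 = -1/3
Slope of line 2: m2 = (11 - 8)/(11 - 10) = 3/1 = 3
Two lines are perpendicular when the product of their slopes is -1 (negative reciprocals).
m1 * m2 = (-1/3) * (3) = -1, confirming perpendicularity.

Perpendicular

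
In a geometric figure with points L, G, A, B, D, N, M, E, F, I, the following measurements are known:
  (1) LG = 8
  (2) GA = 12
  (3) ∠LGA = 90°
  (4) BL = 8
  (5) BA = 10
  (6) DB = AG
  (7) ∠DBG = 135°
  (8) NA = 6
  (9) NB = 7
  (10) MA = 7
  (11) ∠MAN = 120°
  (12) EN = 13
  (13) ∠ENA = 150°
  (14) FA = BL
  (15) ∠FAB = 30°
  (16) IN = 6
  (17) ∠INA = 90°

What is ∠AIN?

Step 1: By the law of cosines on triangle INA: IA² = 6² + 6² − 2·6·6·cos(90°) = 72, so IA = 6·√2.
Step 2: By the inverse law of cosines on triangle AIN: cos(∠AIN) = ((6·√2)² + 6² − 6²) / (2·6·√2·6) = 72/101.82 = 0.7071, so ∠AIN = 45°.

Therefore, the measure of angle ∠AIN = 45°.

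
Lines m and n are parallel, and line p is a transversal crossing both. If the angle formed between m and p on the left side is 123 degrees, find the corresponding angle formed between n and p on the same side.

Corresponding angles formed by parallel lines and a transversal are equal.
The given angle is 123 degrees.
The corresponding angle = 123 degrees.

123 degrees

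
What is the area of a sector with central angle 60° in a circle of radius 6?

The full circle has area πr² = π(6)² = 36*pi.
The sector covers 60° out of 360°, a fraction of 1/6.
Sector area = 36*pi × 1/6 = 6*pi.

6*pi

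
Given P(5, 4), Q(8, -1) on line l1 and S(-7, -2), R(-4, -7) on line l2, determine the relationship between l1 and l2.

Slope of line 1: m1 = (-1 - 4)/(8 - 5) = -5/3 = -5/3
Slope of line 2: m2 = (-7 - -2)/(-4 - -7) = -5/3 = -5/3
m1 = m2, so the lines are parallel.

Parallel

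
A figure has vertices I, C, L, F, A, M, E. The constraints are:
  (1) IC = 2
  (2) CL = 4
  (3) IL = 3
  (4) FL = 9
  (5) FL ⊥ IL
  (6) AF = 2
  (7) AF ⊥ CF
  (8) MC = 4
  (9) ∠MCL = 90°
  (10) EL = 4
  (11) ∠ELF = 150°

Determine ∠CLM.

Step 1: By the law of cosines on triangle LCM: LM² = 4² + 4² − 2·4·4·cos(90°) = 32, so LM = 4·√2.
Step 2: By the inverse law of cosines on triangle CLM: cos(∠CLM) = (4² + (4·√2)² − 4²) / (2·4·4·√2) = 32/45.25 = 0.7071, so ∠CLM = 45°.

Therefore, the measure of angle ∠CLM = 45°.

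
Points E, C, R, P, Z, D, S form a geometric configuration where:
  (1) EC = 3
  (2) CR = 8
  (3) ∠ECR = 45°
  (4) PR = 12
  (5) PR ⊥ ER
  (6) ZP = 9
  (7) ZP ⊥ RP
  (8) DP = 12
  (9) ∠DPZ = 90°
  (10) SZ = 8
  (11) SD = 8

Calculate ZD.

Step 1: By the law of cosines on triangle ZPD: ZD² = 9² + 12² − 2·9·12·cos(90°) = 225, so ZD = 15.

Therefore, the length of ZD = 15.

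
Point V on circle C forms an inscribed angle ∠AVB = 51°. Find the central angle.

Central angle = 2 × 51° = 102° (inscribed angle theorem).

102°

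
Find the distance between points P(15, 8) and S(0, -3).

d = sqrt((-15)^2 + (-11)^2) = sqrt(346)

sqrt(346)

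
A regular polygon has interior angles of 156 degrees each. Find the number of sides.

The exterior angle is the supplement of the interior angle: 180 - 156 = 24 degrees.
Since the exterior angles of any convex polygon sum to 360 degrees, the number of sides is 360 / 24 = 15.

15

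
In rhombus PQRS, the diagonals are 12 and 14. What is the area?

Area of a rhombus = (d1 * d2) / 2
Area = (12 * 14) / 2
Area = 168 / 2
Area = 84

84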